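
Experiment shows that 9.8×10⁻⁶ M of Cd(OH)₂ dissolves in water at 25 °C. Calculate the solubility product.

Ksp = 3.8×10⁻¹⁵

Cd(OH)₂(s) ⇌ Cd²⁺(aq) + 2 OH⁻(aq)
If s mol/L of Cd(OH)₂ dissolves, [Cd²⁺] = s and [OH⁻] = 2s.
Ksp = [Cd²⁺][OH⁻]^2 = s · (2s)^2 = 4s^3
Ksp = 4 × (9.8×10⁻⁶)^3 = 3.8×10⁻¹⁵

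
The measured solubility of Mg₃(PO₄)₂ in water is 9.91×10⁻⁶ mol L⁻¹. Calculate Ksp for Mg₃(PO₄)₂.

Ksp = 1.03×10⁻²³

Mg₃(PO₄)₂(s) ⇌ 3 Mg²⁺(aq) + 2 PO₄³⁻(aq)
Let s be the molar solubility. Then [Mg²⁺] = 3s and [PO₄³⁻] = 2s.
Ksp = [Mg²⁺]^3[PO₄³⁻]^2 = (3s)^3 · (2s)^2 = 108s^5
Ksp = 108 × (9.91×10⁻⁶)^5 = 1.03×10⁻²³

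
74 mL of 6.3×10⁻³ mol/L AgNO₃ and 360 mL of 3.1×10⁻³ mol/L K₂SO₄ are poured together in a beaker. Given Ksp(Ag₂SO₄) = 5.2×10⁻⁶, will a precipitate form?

The combined volume is 434 mL.
[Ag⁺] = (6.3×10⁻³)(74)/434 = 1.1×10⁻³ mol/L
[SO₄²⁻] = (3.1×10⁻³)(360)/434 = 2.6×10⁻³ mol/L
Q = [Ag⁺]^2[SO₄²⁻] = 3.0×10⁻⁹
Since Q (3.0×10⁻⁹) is less than Ksp (5.2×10⁻⁶), no Ag₂SO₄ precipitates.

No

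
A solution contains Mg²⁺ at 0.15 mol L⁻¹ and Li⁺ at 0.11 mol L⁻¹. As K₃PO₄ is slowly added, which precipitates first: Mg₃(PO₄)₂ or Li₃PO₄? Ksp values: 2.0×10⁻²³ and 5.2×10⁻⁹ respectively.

Mg₃(PO₄)₂

Precipitation begins when Q = Ksp.
For Mg₃(PO₄)₂: [PO₄³⁻] = (Ksp/[Mg²⁺]^3)^(1/2) = 7.7×10⁻¹¹ mol L⁻¹
For Li₃PO₄: [PO₄³⁻] = (Ksp/[Li⁺]^3) = 3.9×10⁻⁶ mol L⁻¹
Mg₃(PO₄)₂ requires the lower [PO₄³⁻], so it precipitates first.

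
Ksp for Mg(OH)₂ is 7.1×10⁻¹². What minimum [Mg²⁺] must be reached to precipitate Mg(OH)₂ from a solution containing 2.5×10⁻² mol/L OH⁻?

1.1×10⁻⁸ M

Each salt precipitates once Q = Ksp for that salt.
Mg(OH)₂(s) ⇌ Mg²⁺(aq) + 2 OH⁻(aq)
Ksp = [Mg²⁺][OH⁻]^2 = [Mg²⁺](2.5×10⁻²)^2
[Mg²⁺] = 7.1×10⁻¹² / (2.5×10⁻²)^2 = 1.1×10⁻⁸
[Mg²⁺] = 1.1×10⁻⁸ mol/L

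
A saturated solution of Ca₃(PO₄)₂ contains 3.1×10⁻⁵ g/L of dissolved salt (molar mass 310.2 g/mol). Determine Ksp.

Convert to molarity: s = 3.1×10⁻⁵ / 310.2 = 9.994×10⁻⁸ mol/L
Ca₃(PO₄)₂(s) ⇌ 3 Ca²⁺(aq) + 2 PO₄³⁻(aq)
Let s be the molar solubility. Then [Ca²⁺] = 3s and [PO₄³⁻] = 2s.
Ksp = [Ca²⁺]^3[PO₄³⁻]^2 = (3s)^3 · (2s)^2 = 108s^5
Ksp = 108 × (9.994×10⁻⁸)^5 = 1.1×10⁻³³

Ksp = 1.1×10⁻³³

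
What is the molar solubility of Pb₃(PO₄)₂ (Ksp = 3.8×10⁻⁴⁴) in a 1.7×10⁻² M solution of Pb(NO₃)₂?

4.4×10⁻²⁰ M

Pb₃(PO₄)₂(s) ⇌ 3 Pb²⁺(aq) + 2 PO₄³⁻(aq)
The solution already contains Pb²⁺ at 1.7×10⁻² M. Let s be the molar solubility of Pb₃(PO₄)₂.
[Pb²⁺] ≈ 1.7×10⁻² M (common ion dominates); [PO₄³⁻] = 2s.
Ksp = [Pb²⁺]^3[PO₄³⁻]^2 = (1.7×10⁻²)^3(2s)^2
(2s)^2 = 3.8×10⁻⁴⁴ / (1.7×10⁻²)^3 = 7.7×10⁻³⁹
s = 4.4×10⁻²⁰ M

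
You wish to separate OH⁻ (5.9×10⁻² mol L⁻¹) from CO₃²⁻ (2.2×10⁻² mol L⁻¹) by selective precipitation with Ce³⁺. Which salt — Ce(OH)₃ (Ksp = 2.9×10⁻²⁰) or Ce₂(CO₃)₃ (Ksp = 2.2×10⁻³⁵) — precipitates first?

Ce(OH)₃

A salt starts to precipitate once the ion product Q reaches its Ksp.
For Ce(OH)₃: [Ce³⁺] = (Ksp/[OH⁻]^3) = 1.4×10⁻¹⁶ mol L⁻¹
For Ce₂(CO₃)₃: [Ce³⁺] = (Ksp/[CO₃²⁻]^3)^(1/2) = 1.4×10⁻¹⁵ mol L⁻¹
Since Ce(OH)₃ needs less Ce³⁺ to reach saturation, it precipitates first.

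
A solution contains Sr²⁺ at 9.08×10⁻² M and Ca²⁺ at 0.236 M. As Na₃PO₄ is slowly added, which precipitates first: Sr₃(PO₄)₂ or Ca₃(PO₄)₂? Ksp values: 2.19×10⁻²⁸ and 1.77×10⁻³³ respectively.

Ca₃(PO₄)₂

The threshold for precipitation is Q = Ksp.
For Sr₃(PO₄)₂: [PO₄³⁻] = (Ksp/[Sr²⁺]^3)^(1/2) = 5.41×10⁻¹³ M
For Ca₃(PO₄)₂: [PO₄³⁻] = (Ksp/[Ca²⁺]^3)^(1/2) = 3.67×10⁻¹⁶ M
The smaller threshold [PO₄³⁻] is reached first, so Ca₃(PO₄)₂ precipitates first.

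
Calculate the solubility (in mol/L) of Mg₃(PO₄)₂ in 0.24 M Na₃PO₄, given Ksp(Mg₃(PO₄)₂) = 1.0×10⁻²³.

1.9×10⁻⁸ M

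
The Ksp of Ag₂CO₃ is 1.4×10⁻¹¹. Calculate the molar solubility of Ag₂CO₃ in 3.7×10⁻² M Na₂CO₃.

9.7×10⁻⁶ M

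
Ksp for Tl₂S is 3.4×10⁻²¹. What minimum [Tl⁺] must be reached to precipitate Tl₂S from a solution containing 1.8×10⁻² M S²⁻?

Precipitation of each salt begins when its ion product equals Ksp.
Tl₂S(s) ⇌ 2 Tl⁺(aq) + S²⁻(aq)
Ksp = [Tl⁺]^2[S²⁻] = [Tl⁺]^2(1.8×10⁻²)
[Tl⁺]^2 = 3.4×10⁻²¹ / (1.8×10⁻²) = 1.9×10⁻¹⁹
[Tl⁺] = 4.3×10⁻¹⁰ M

4.3×10⁻¹⁰ M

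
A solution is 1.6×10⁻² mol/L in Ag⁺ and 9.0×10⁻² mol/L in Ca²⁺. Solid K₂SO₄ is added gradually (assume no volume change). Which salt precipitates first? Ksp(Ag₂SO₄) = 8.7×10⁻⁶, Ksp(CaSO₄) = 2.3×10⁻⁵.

CaSO₄

Precipitation begins when Q = Ksp.
For Ag₂SO₄: [SO₄²⁻] = (Ksp/[Ag⁺]^2) = 3.4×10⁻² mol/L
For CaSO₄: [SO₄²⁻] = (Ksp/[Ca²⁺]) = 2.6×10⁻⁴ mol/L
CaSO₄ requires the lower [SO₄²⁻], so it precipitates first.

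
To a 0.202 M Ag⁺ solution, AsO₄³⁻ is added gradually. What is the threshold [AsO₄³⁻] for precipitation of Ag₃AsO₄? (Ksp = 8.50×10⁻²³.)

1.03×10⁻²⁰ M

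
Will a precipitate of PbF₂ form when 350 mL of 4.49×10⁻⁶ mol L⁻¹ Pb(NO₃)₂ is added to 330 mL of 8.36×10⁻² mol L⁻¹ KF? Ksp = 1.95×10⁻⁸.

Total volume after mixing = 350 + 330 = 680 mL.
[Pb²⁺] = (4.49×10⁻⁶)(350)/680 = 2.31×10⁻⁶ mol L⁻¹
[F⁻] = (8.36×10⁻²)(330)/680 = 4.06×10⁻² mol L⁻¹
Q = [Pb²⁺][F⁻]^2 = 3.80×10⁻⁹
Q = 3.80×10⁻⁹ < Ksp = 1.95×10⁻⁸, so the solution is unsaturated and no precipitate forms.

No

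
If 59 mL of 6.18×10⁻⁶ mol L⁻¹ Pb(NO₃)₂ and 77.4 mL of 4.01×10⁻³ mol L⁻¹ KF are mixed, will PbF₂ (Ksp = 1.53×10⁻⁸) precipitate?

No

Total volume after mixing = 59 + 77.4 = 136.4 mL.
[Pb²⁺] = (6.18×10⁻⁶)(59)/136.4 = 2.67×10⁻⁶ mol L⁻¹
[F⁻] = (4.01×10⁻³)(77.4)/136.4 = 2.28×10⁻³ mol L⁻¹
Q = [Pb²⁺][F⁻]^2 = 1.38×10⁻¹¹
Q = 1.38×10⁻¹¹ < Ksp = 1.53×10⁻⁸, so the solution is unsaturated and no precipitate forms.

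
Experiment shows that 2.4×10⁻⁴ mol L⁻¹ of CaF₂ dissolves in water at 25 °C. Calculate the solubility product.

Ksp = 5.5×10⁻¹¹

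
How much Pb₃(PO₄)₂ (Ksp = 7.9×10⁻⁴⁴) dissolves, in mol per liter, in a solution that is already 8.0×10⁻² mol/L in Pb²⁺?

6.2×10⁻²¹ M

Pb₃(PO₄)₂(s) ⇌ 3 Pb²⁺(aq) + 2 PO₄³⁻(aq)
Let s be the solubility of Pb₃(PO₄)₂ here. The common ion gives [Pb²⁺] ≈ 8.0×10⁻² mol/L, and [PO₄³⁻] = 2s.
Ksp = [Pb²⁺]^3[PO₄³⁻]^2 = (8.0×10⁻²)^3(2s)^2
(2s)^2 = 7.9×10⁻⁴⁴ / (8.0×10⁻²)^3 = 1.5×10⁻⁴⁰
s = 6.2×10⁻²¹ mol/L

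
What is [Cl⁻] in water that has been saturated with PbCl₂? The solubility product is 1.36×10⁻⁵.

3.01×10⁻² M

PbCl₂(s) ⇌ Pb²⁺(aq) + 2 Cl⁻(aq)
If s mol/L of PbCl₂ dissolves, [Pb²⁺] = s and [Cl⁻] = 2s.
Ksp = [Pb²⁺][Cl⁻]^2 = s · (2s)^2 = 4s^3 = 1.36×10⁻⁵
s = 1.50×10⁻² M
[Cl⁻] = 2s = 3.01×10⁻² M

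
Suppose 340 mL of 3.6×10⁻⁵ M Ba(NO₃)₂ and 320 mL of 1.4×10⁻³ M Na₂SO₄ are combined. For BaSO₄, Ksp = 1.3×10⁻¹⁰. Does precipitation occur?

After mixing, V = 340 mL + 320 mL = 660 mL.
[Ba²⁺] = (3.6×10⁻⁵)(340)/660 = 1.9×10⁻⁵ M
[SO₄²⁻] = (1.4×10⁻³)(320)/660 = 6.8×10⁻⁴ M
Q = [Ba²⁺][SO₄²⁻] = 1.3×10⁻⁸
Because Q > Ksp (1.3×10⁻⁸ vs 1.3×10⁻¹⁰), a precipitate of BaSO₄ forms.

Yes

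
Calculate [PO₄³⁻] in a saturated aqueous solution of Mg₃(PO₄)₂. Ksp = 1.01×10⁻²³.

Mg₃(PO₄)₂(s) ⇌ 3 Mg²⁺(aq) + 2 PO₄³⁻(aq)
If s mol/L of Mg₃(PO₄)₂ dissolves, [Mg²⁺] = 3s and [PO₄³⁻] = 2s.
Ksp = [Mg²⁺]^3[PO₄³⁻]^2 = (3s)^3 · (2s)^2 = 108s^5 = 1.01×10⁻²³
s = 9.87×10⁻⁶ mol L⁻¹
[PO₄³⁻] = 2s = 1.97×10⁻⁵ mol L⁻¹

1.97×10⁻⁵ M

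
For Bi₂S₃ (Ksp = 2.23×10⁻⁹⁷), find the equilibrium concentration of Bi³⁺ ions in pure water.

3.66×10⁻²⁰ M

Bi₂S₃(s) ⇌ 2 Bi³⁺(aq) + 3 S²⁻(aq)
With molar solubility s: [Bi³⁺] = 2s, [S²⁻] = 3s.
Ksp = [Bi³⁺]^2[S²⁻]^3 = (2s)^2 · (3s)^3 = 108s^5 = 2.23×10⁻⁹⁷
s = 1.83×10⁻²⁰ mol L⁻¹
[Bi³⁺] = 2s = 3.66×10⁻²⁰ mol L⁻¹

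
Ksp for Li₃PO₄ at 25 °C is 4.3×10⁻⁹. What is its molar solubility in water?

3.6×10⁻³ M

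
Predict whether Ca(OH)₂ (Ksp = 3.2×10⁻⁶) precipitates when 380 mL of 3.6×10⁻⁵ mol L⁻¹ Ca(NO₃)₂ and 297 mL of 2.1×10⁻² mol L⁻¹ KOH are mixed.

No

The combined volume is 677 mL.
[Ca²⁺] = (3.6×10⁻⁵)(380)/677 = 2.0×10⁻⁵ mol L⁻¹
[OH⁻] = (2.1×10⁻²)(297)/677 = 9.2×10⁻³ mol L⁻¹
Q = [Ca²⁺][OH⁻]^2 = 1.7×10⁻⁹
Q < Ksp (1.7×10⁻⁹ vs 3.2×10⁻⁶); the solution remains unsaturated and no precipitate forms.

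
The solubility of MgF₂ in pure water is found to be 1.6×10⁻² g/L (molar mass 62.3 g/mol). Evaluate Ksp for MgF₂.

Convert to molarity: s = 1.6×10⁻² / 62.3 = 2.568×10⁻⁴ mol/L
MgF₂(s) ⇌ Mg²⁺(aq) + 2 F⁻(aq)
Call the molar solubility s, so that [Mg²⁺] = s and [F⁻] = 2s.
Ksp = [Mg²⁺][F⁻]^2 = s · (2s)^2 = 4s^3
Ksp = 4 × (2.568×10⁻⁴)^3 = 6.8×10⁻¹¹

Ksp = 6.8×10⁻¹¹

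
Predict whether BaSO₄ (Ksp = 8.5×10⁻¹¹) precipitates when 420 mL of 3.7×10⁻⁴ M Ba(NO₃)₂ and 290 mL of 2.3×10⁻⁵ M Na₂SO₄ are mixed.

Yes

After mixing, V = 420 mL + 290 mL = 710 mL.
[Ba²⁺] = (3.7×10⁻⁴)(420)/710 = 2.2×10⁻⁴ M
[SO₄²⁻] = (2.3×10⁻⁵)(290)/710 = 9.4×10⁻⁶ M
Q = [Ba²⁺][SO₄²⁻] = 2.1×10⁻⁹
Because Q > Ksp (2.1×10⁻⁹ vs 8.5×10⁻¹¹), a precipitate of BaSO₄ forms.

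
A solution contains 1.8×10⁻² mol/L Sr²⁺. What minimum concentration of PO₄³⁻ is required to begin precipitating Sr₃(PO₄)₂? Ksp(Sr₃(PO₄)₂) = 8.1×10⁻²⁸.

1.2×10⁻¹¹ M

A salt starts to precipitate once the ion product Q reaches its Ksp.
Sr₃(PO₄)₂(s) ⇌ 3 Sr²⁺(aq) + 2 PO₄³⁻(aq)
Ksp = [Sr²⁺]^3[PO₄³⁻]^2 = [PO₄³⁻]^2(1.8×10⁻²)^3
[PO₄³⁻]^2 = 8.1×10⁻²⁸ / (1.8×10⁻²)^3 = 1.4×10⁻²²
[PO₄³⁻] = 1.2×10⁻¹¹ mol/L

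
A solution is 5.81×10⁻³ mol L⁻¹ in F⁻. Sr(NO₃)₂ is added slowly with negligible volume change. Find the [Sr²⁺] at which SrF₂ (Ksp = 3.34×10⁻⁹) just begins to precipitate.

The threshold for precipitation is Q = Ksp.
SrF₂(s) ⇌ Sr²⁺(aq) + 2 F⁻(aq)
Ksp = [Sr²⁺][F⁻]^2 = [Sr²⁺](5.81×10⁻³)^2
[Sr²⁺] = 3.34×10⁻⁹ / (5.81×10⁻³)^2 = 9.89×10⁻⁵
[Sr²⁺] = 9.89×10⁻⁵ mol L⁻¹

9.89×10⁻⁵ M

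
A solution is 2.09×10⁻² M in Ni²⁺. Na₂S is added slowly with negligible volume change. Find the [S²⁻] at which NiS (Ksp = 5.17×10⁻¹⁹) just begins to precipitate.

Each salt precipitates once Q = Ksp for that salt.
NiS(s) ⇌ Ni²⁺(aq) + S²⁻(aq)
Ksp = [Ni²⁺][S²⁻] = [S²⁻](2.09×10⁻²)
[S²⁻] = 5.17×10⁻¹⁹ / (2.09×10⁻²) = 2.47×10⁻¹⁷
[S²⁻] = 2.47×10⁻¹⁷ M

2.47×10⁻¹⁷ M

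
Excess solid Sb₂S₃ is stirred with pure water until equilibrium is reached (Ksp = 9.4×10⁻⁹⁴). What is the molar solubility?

9.7×10⁻²⁰ M

Sb₂S₃(s) ⇌ 2 Sb³⁺(aq) + 3 S²⁻(aq)
If s mol/L of Sb₂S₃ dissolves, [Sb³⁺] = 2s and [S²⁻] = 3s.
Ksp = [Sb³⁺]^2[S²⁻]^3 = (2s)^2 · (3s)^3 = 108s^5
108s^5 = 9.4×10⁻⁹⁴  ⇒  s^5 = 8.7×10⁻⁹⁶
s = 9.7×10⁻²⁰ mol L⁻¹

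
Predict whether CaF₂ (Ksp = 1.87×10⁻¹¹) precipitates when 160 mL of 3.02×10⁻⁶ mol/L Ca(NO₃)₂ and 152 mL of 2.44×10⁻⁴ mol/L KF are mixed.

No

The combined volume is 312 mL.
[Ca²⁺] = (3.02×10⁻⁶)(160)/312 = 1.55×10⁻⁶ mol/L
[F⁻] = (2.44×10⁻⁴)(152)/312 = 1.19×10⁻⁴ mol/L
Q = [Ca²⁺][F⁻]^2 = 2.19×10⁻¹⁴
Since Q (2.19×10⁻¹⁴) is less than Ksp (1.87×10⁻¹¹), no CaF₂ precipitates.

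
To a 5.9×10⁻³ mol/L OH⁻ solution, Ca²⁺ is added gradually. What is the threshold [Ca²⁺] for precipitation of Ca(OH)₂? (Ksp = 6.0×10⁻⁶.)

Each salt precipitates once Q = Ksp for that salt.
Ca(OH)₂(s) ⇌ Ca²⁺(aq) + 2 OH⁻(aq)
Ksp = [Ca²⁺][OH⁻]^2 = [Ca²⁺](5.9×10⁻³)^2
[Ca²⁺] = 6.0×10⁻⁶ / (5.9×10⁻³)^2 = 0.17
[Ca²⁺] = 0.17 mol/L

0.17 M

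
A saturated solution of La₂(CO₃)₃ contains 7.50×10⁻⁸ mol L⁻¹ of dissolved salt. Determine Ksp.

Ksp = 2.56×10⁻³⁴

La₂(CO₃)₃(s) ⇌ 2 La³⁺(aq) + 3 CO₃²⁻(aq)
If s mol/L of La₂(CO₃)₃ dissolves, [La³⁺] = 2s and [CO₃²⁻] = 3s.
Ksp = [La³⁺]^2[CO₃²⁻]^3 = (2s)^2 · (3s)^3 = 108s^5
Ksp = 108 × (7.50×10⁻⁸)^5 = 2.56×10⁻³⁴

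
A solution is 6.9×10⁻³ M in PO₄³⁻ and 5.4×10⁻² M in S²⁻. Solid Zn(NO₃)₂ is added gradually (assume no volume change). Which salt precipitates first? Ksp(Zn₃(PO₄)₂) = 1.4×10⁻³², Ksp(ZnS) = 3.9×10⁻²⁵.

ZnS

Precipitation of each salt begins when its ion product equals Ksp.
For Zn₃(PO₄)₂: [Zn²⁺] = (Ksp/[PO₄³⁻]^2)^(1/3) = 6.6×10⁻¹⁰ M
For ZnS: [Zn²⁺] = (Ksp/[S²⁻]) = 7.2×10⁻²⁴ M
The smaller threshold [Zn²⁺] is reached first, so ZnS precipitates first.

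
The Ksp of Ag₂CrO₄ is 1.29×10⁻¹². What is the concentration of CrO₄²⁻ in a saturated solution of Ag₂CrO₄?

6.86×10⁻⁵ M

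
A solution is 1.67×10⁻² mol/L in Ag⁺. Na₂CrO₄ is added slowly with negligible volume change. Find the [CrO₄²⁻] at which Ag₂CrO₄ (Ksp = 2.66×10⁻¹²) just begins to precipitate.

The threshold for precipitation is Q = Ksp.
Ag₂CrO₄(s) ⇌ 2 Ag⁺(aq) + CrO₄²⁻(aq)
Ksp = [Ag⁺]^2[CrO₄²⁻] = [CrO₄²⁻](1.67×10⁻²)^2
[CrO₄²⁻] = 2.66×10⁻¹² / (1.67×10⁻²)^2 = 9.54×10⁻⁹
[CrO₄²⁻] = 9.54×10⁻⁹ mol/L

9.54×10⁻⁹ M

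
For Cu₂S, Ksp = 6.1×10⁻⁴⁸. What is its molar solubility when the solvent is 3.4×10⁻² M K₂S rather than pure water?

Cu₂S(s) ⇌ 2 Cu⁺(aq) + S²⁻(aq)
S²⁻ is already present at 3.4×10⁻² M. If s mol/L of Cu₂S dissolves, [Cu⁺] = 2s while [S²⁻] ≈ 3.4×10⁻² M.
Ksp = [Cu⁺]^2[S²⁻] = (2s)^2(3.4×10⁻²)
(2s)^2 = 6.1×10⁻⁴⁸ / (3.4×10⁻²) = 1.8×10⁻⁴⁶
s = 6.7×10⁻²⁴ M

6.7×10⁻²⁴ M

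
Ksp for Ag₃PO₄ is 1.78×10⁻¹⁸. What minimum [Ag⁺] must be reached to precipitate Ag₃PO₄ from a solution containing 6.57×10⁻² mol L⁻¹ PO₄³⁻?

3.00×10⁻⁶ M

The threshold for precipitation is Q = Ksp.
Ag₃PO₄(s) ⇌ 3 Ag⁺(aq) + PO₄³⁻(aq)
Ksp = [Ag⁺]^3[PO₄³⁻] = [Ag⁺]^3(6.57×10⁻²)
[Ag⁺]^3 = 1.78×10⁻¹⁸ / (6.57×10⁻²) = 2.71×10⁻¹⁷
[Ag⁺] = 3.00×10⁻⁶ mol L⁻¹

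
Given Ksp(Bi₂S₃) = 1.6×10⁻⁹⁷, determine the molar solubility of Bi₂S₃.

1.7×10⁻²⁰ M

Bi₂S₃(s) ⇌ 2 Bi³⁺(aq) + 3 S²⁻(aq)
If s mol/L of Bi₂S₃ dissolves, [Bi³⁺] = 2s and [S²⁻] = 3s.
Ksp = [Bi³⁺]^2[S²⁻]^3 = (2s)^2 · (3s)^3 = 108s^5
108s^5 = 1.6×10⁻⁹⁷  ⇒  s^5 = 1.5×10⁻⁹⁹
s = (1.5×10⁻⁹⁹)^(1/5) = 1.7×10⁻²⁰ mol L⁻¹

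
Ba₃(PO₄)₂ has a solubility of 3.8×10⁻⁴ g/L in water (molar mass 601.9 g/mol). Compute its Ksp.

Molar solubility s = (3.8×10⁻⁴ g/L) / (601.9 g/mol) = 6.313×10⁻⁷ mol/L
Ba₃(PO₄)₂(s) ⇌ 3 Ba²⁺(aq) + 2 PO₄³⁻(aq)
Let s be the molar solubility. Then [Ba²⁺] = 3s and [PO₄³⁻] = 2s.
Ksp = [Ba²⁺]^3[PO₄³⁻]^2 = (3s)^3 · (2s)^2 = 108s^5
Ksp = 108 × (6.313×10⁻⁷)^5 = 1.1×10⁻²⁹

Ksp = 1.1×10⁻²⁹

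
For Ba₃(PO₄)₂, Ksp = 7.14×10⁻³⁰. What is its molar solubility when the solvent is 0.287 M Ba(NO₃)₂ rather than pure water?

8.69×10⁻¹⁵ M

Ba₃(PO₄)₂(s) ⇌ 3 Ba²⁺(aq) + 2 PO₄³⁻(aq)
Ba²⁺ is already present at 0.287 M. If s mol/L of Ba₃(PO₄)₂ dissolves, [PO₄³⁻] = 2s while [Ba²⁺] ≈ 0.287 M.
Ksp = [Ba²⁺]^3[PO₄³⁻]^2 = (0.287)^3(2s)^2
(2s)^2 = 7.14×10⁻³⁰ / (0.287)^3 = 3.02×10⁻²⁸
s = 8.69×10⁻¹⁵ M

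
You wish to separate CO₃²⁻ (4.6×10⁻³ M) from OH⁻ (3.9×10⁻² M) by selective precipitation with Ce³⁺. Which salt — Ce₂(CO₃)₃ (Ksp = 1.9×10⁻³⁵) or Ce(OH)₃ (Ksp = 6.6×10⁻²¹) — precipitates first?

A salt starts to precipitate once the ion product Q reaches its Ksp.
For Ce₂(CO₃)₃: [Ce³⁺] = (Ksp/[CO₃²⁻]^3)^(1/2) = 1.4×10⁻¹⁴ M
For Ce(OH)₃: [Ce³⁺] = (Ksp/[OH⁻]^3) = 1.1×10⁻¹⁶ M
The smaller threshold [Ce³⁺] is reached first, so Ce(OH)₃ precipitates first.

Ce(OH)₃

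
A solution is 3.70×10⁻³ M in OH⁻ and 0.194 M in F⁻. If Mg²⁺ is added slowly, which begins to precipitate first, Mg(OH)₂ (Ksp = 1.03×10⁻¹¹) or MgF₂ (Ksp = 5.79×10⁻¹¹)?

The threshold for precipitation is Q = Ksp.
For Mg(OH)₂: [Mg²⁺] = (Ksp/[OH⁻]^2) = 7.52×10⁻⁷ M
For MgF₂: [Mg²⁺] = (Ksp/[F⁻]^2) = 1.54×10⁻⁹ M
MgF₂ requires the lower [Mg²⁺], so it precipitates first.

MgF₂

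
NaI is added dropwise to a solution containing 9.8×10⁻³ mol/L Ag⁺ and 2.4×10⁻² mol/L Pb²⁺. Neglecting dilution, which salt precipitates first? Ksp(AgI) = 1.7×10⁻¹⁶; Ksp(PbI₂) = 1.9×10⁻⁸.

AgI

Each salt precipitates once Q = Ksp for that salt.
For AgI: [I⁻] = (Ksp/[Ag⁺]) = 1.7×10⁻¹⁴ mol/L
For PbI₂: [I⁻] = (Ksp/[Pb²⁺])^(1/2) = 8.9×10⁻⁴ mol/L
The smaller threshold [I⁻] is reached first, so AgI precipitates first.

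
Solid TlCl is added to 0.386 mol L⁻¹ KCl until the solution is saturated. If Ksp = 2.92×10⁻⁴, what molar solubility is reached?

7.56×10⁻⁴ M

TlCl(s) ⇌ Tl⁺(aq) + Cl⁻(aq)
The solution already contains Cl⁻ at 0.386 mol L⁻¹. Let s be the molar solubility of TlCl.
[Cl⁻] ≈ 0.386 mol L⁻¹ (common ion dominates); [Tl⁺] = s.
Ksp = [Tl⁺][Cl⁻] = s(0.386)
s = 2.92×10⁻⁴ / (0.386) = 7.56×10⁻⁴
s = 7.56×10⁻⁴ mol L⁻¹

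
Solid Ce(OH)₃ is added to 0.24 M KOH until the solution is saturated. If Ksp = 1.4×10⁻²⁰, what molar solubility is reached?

Ce(OH)₃(s) ⇌ Ce³⁺(aq) + 3 OH⁻(aq)
The solution already contains OH⁻ at 0.24 M. Let s be the molar solubility of Ce(OH)₃.
[OH⁻] ≈ 0.24 M (common ion dominates); [Ce³⁺] = s.
Ksp = [Ce³⁺][OH⁻]^3 = s(0.24)^3
s = 1.4×10⁻²⁰ / (0.24)^3 = 1.0×10⁻¹⁸
s = 1.0×10⁻¹⁸ M

1.0×10⁻¹⁸ M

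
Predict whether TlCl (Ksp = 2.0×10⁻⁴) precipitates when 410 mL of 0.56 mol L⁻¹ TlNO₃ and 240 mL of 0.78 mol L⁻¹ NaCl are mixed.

Yes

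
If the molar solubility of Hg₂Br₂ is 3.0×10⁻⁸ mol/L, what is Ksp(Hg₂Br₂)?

Hg₂Br₂(s) ⇌ Hg₂²⁺(aq) + 2 Br⁻(aq)
Call the molar solubility s, so that [Hg₂²⁺] = s and [Br⁻] = 2s.
Ksp = [Hg₂²⁺][Br⁻]^2 = s · (2s)^2 = 4s^3
Ksp = 4 × (3.0×10⁻⁸)^3 = 1.1×10⁻²²

Ksp = 1.1×10⁻²²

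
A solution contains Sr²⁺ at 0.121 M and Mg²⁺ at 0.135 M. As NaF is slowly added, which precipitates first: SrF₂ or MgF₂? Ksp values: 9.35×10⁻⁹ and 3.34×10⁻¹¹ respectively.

MgF₂

Precipitation begins when Q = Ksp.
For SrF₂: [F⁻] = (Ksp/[Sr²⁺])^(1/2) = 2.78×10⁻⁴ M
For MgF₂: [F⁻] = (Ksp/[Mg²⁺])^(1/2) = 1.57×10⁻⁵ M
Since MgF₂ needs less F⁻ to reach saturation, it precipitates first.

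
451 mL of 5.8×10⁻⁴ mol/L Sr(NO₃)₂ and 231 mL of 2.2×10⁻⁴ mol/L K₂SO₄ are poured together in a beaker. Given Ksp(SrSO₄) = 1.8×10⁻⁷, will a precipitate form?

No

After mixing, V = 451 mL + 231 mL = 682 mL.
[Sr²⁺] = (5.8×10⁻⁴)(451)/682 = 3.8×10⁻⁴ mol/L
[SO₄²⁻] = (2.2×10⁻⁴)(231)/682 = 7.5×10⁻⁵ mol/L
Q = [Sr²⁺][SO₄²⁻] = 2.9×10⁻⁸
Since Q (2.9×10⁻⁸) is less than Ksp (1.8×10⁻⁷), no SrSO₄ precipitates.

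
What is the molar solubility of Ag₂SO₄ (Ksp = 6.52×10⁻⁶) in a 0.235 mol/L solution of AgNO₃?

1.18×10⁻⁴ M

Ag₂SO₄(s) ⇌ 2 Ag⁺(aq) + SO₄²⁻(aq)
The solution already contains Ag⁺ at 0.235 mol/L. Let s be the molar solubility of Ag₂SO₄.
[Ag⁺] ≈ 0.235 mol/L (common ion dominates); [SO₄²⁻] = s.
Ksp = [Ag⁺]^2[SO₄²⁻] = (0.235)^2s
s = 6.52×10⁻⁶ / (0.235)^2 = 1.18×10⁻⁴
s = 1.18×10⁻⁴ mol/L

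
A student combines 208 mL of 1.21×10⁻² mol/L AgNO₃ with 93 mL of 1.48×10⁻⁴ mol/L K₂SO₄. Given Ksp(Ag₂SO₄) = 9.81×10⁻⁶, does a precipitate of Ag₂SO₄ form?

After mixing, V = 208 mL + 93 mL = 301 mL.
[Ag⁺] = (1.21×10⁻²)(208)/301 = 8.36×10⁻³ mol/L
[SO₄²⁻] = (1.48×10⁻⁴)(93)/301 = 4.57×10⁻⁵ mol/L
Q = [Ag⁺]^2[SO₄²⁻] = 3.20×10⁻⁹
Q = 3.20×10⁻⁹ < Ksp = 9.81×10⁻⁶, so the solution is unsaturated and no precipitate forms.

No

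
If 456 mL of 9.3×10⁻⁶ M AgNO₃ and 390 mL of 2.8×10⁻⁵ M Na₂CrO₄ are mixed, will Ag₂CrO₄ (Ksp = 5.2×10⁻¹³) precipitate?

Total volume after mixing = 456 + 390 = 846 mL.
[Ag⁺] = (9.3×10⁻⁶)(456)/846 = 5.0×10⁻⁶ M
[CrO₄²⁻] = (2.8×10⁻⁵)(390)/846 = 1.3×10⁻⁵ M
Q = [Ag⁺]^2[CrO₄²⁻] = 3.2×10⁻¹⁶
Since Q (3.2×10⁻¹⁶) is less than Ksp (5.2×10⁻¹³), no Ag₂CrO₄ precipitates.

No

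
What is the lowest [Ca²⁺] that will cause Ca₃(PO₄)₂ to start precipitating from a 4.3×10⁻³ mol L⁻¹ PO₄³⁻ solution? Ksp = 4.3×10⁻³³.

6.1×10⁻¹⁰ M

Precipitation of each salt begins when its ion product equals Ksp.
Ca₃(PO₄)₂(s) ⇌ 3 Ca²⁺(aq) + 2 PO₄³⁻(aq)
Ksp = [Ca²⁺]^3[PO₄³⁻]^2 = [Ca²⁺]^3(4.3×10⁻³)^2
[Ca²⁺]^3 = 4.3×10⁻³³ / (4.3×10⁻³)^2 = 2.3×10⁻²⁸
[Ca²⁺] = 6.1×10⁻¹⁰ mol L⁻¹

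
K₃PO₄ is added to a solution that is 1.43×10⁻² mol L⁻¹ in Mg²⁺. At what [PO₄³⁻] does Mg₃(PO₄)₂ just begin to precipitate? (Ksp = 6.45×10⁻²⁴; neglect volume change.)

Precipitation of each salt begins when its ion product equals Ksp.
Mg₃(PO₄)₂(s) ⇌ 3 Mg²⁺(aq) + 2 PO₄³⁻(aq)
Ksp = [Mg²⁺]^3[PO₄³⁻]^2 = [PO₄³⁻]^2(1.43×10⁻²)^3
[PO₄³⁻]^2 = 6.45×10⁻²⁴ / (1.43×10⁻²)^3 = 2.21×10⁻¹⁸
[PO₄³⁻] = 1.49×10⁻⁹ mol L⁻¹

1.49×10⁻⁹ M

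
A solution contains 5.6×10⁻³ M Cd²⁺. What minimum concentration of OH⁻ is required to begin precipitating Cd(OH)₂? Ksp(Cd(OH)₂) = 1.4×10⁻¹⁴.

1.6×10⁻⁶ M

The threshold for precipitation is Q = Ksp.
Cd(OH)₂(s) ⇌ Cd²⁺(aq) + 2 OH⁻(aq)
Ksp = [Cd²⁺][OH⁻]^2 = [OH⁻]^2(5.6×10⁻³)
[OH⁻]^2 = 1.4×10⁻¹⁴ / (5.6×10⁻³) = 2.5×10⁻¹²
[OH⁻] = 1.6×10⁻⁶ M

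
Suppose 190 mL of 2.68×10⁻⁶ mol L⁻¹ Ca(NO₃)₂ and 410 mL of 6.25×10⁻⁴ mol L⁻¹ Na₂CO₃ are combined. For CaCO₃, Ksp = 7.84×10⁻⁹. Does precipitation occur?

The combined volume is 600 mL.
[Ca²⁺] = (2.68×10⁻⁶)(190)/600 = 8.49×10⁻⁷ mol L⁻¹
[CO₃²⁻] = (6.25×10⁻⁴)(410)/600 = 4.27×10⁻⁴ mol L⁻¹
Q = [Ca²⁺][CO₃²⁻] = 3.62×10⁻¹⁰
Q = 3.62×10⁻¹⁰ < Ksp = 7.84×10⁻⁹, so the solution is unsaturated and no precipitate forms.

No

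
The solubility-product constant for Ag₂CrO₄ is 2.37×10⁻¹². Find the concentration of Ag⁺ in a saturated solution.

1.68×10⁻⁴ M

Ag₂CrO₄(s) ⇌ 2 Ag⁺(aq) + CrO₄²⁻(aq)
Let s be the molar solubility. Then [Ag⁺] = 2s and [CrO₄²⁻] = s.
Ksp = [Ag⁺]^2[CrO₄²⁻] = (2s)^2 · s = 4s^3 = 2.37×10⁻¹²
s = 8.40×10⁻⁵ mol L⁻¹
[Ag⁺] = 2s = 1.68×10⁻⁴ mol L⁻¹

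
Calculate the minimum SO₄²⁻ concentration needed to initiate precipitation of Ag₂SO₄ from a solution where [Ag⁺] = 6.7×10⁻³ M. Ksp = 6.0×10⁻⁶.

0.13 M

Precipitation of each salt begins when its ion product equals Ksp.
Ag₂SO₄(s) ⇌ 2 Ag⁺(aq) + SO₄²⁻(aq)
Ksp = [Ag⁺]^2[SO₄²⁻] = [SO₄²⁻](6.7×10⁻³)^2
[SO₄²⁻] = 6.0×10⁻⁶ / (6.7×10⁻³)^2 = 0.13
[SO₄²⁻] = 0.13 M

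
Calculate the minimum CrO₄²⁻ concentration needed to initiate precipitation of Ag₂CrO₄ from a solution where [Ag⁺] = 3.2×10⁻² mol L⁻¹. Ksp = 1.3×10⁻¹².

1.3×10⁻⁹ M

Precipitation begins when Q = Ksp.
Ag₂CrO₄(s) ⇌ 2 Ag⁺(aq) + CrO₄²⁻(aq)
Ksp = [Ag⁺]^2[CrO₄²⁻] = [CrO₄²⁻](3.2×10⁻²)^2
[CrO₄²⁻] = 1.3×10⁻¹² / (3.2×10⁻²)^2 = 1.3×10⁻⁹
[CrO₄²⁻] = 1.3×10⁻⁹ mol L⁻¹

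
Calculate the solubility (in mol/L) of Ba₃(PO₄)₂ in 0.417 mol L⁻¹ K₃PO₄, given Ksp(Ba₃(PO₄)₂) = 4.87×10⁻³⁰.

Ba₃(PO₄)₂(s) ⇌ 3 Ba²⁺(aq) + 2 PO₄³⁻(aq)
PO₄³⁻ is already present at 0.417 mol L⁻¹. If s mol/L of Ba₃(PO₄)₂ dissolves, [Ba²⁺] = 3s while [PO₄³⁻] ≈ 0.417 mol L⁻¹.
Ksp = [Ba²⁺]^3[PO₄³⁻]^2 = (3s)^3(0.417)^2
(3s)^3 = 4.87×10⁻³⁰ / (0.417)^2 = 2.80×10⁻²⁹
s = 1.01×10⁻¹⁰ mol L⁻¹

1.01×10⁻¹⁰ M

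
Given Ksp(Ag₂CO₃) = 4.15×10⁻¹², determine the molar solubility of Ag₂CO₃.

1.01×10⁻⁴ M

Ag₂CO₃(s) ⇌ 2 Ag⁺(aq) + CO₃²⁻(aq)
If s mol/L of Ag₂CO₃ dissolves, [Ag⁺] = 2s and [CO₃²⁻] = s.
Ksp = [Ag⁺]^2[CO₃²⁻] = (2s)^2 · s = 4s^3
4s^3 = 4.15×10⁻¹²  ⇒  s^3 = 1.04×10⁻¹²
s = 1.01×10⁻⁴ mol/L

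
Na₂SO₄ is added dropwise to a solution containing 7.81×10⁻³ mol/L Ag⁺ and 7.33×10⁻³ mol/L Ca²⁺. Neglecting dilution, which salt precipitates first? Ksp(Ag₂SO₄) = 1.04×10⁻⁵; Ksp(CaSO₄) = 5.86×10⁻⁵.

Each salt precipitates once Q = Ksp for that salt.
For Ag₂SO₄: [SO₄²⁻] = (Ksp/[Ag⁺]^2) = 0.171 mol/L
For CaSO₄: [SO₄²⁻] = (Ksp/[Ca²⁺]) = 7.99×10⁻³ mol/L
CaSO₄ requires the lower [SO₄²⁻], so it precipitates first.

CaSO₄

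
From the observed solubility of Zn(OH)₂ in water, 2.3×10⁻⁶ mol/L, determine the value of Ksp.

Zn(OH)₂(s) ⇌ Zn²⁺(aq) + 2 OH⁻(aq)
For each mole of Zn(OH)₂ that dissolves per liter, [Zn²⁺] = s and [OH⁻] = 2s; let s denote this solubility.
Ksp = [Zn²⁺][OH⁻]^2 = s · (2s)^2 = 4s^3
Ksp = 4 × (2.3×10⁻⁶)^3 = 4.9×10⁻¹⁷

Ksp = 4.9×10⁻¹⁷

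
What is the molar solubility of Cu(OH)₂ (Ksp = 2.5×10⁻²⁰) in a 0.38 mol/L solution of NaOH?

1.7×10⁻¹⁹ M

Cu(OH)₂(s) ⇌ Cu²⁺(aq) + 2 OH⁻(aq)
The solution already contains OH⁻ at 0.38 mol/L. Let s be the molar solubility of Cu(OH)₂.
[OH⁻] ≈ 0.38 mol/L (common ion dominates); [Cu²⁺] = s.
Ksp = [Cu²⁺][OH⁻]^2 = s(0.38)^2
s = 2.5×10⁻²⁰ / (0.38)^2 = 1.7×10⁻¹⁹
s = 1.7×10⁻¹⁹ mol/L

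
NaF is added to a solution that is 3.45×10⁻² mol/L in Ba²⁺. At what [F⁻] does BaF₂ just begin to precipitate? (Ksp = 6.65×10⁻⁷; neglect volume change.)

4.39×10⁻³ M

A salt starts to precipitate once the ion product Q reaches its Ksp.
BaF₂(s) ⇌ Ba²⁺(aq) + 2 F⁻(aq)
Ksp = [Ba²⁺][F⁻]^2 = [F⁻]^2(3.45×10⁻²)
[F⁻]^2 = 6.65×10⁻⁷ / (3.45×10⁻²) = 1.93×10⁻⁵
[F⁻] = 4.39×10⁻³ mol/L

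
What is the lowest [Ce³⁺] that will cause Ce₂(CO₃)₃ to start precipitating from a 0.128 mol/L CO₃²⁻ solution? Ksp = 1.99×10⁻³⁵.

Precipitation begins when Q = Ksp.
Ce₂(CO₃)₃(s) ⇌ 2 Ce³⁺(aq) + 3 CO₃²⁻(aq)
Ksp = [Ce³⁺]^2[CO₃²⁻]^3 = [Ce³⁺]^2(0.128)^3
[Ce³⁺]^2 = 1.99×10⁻³⁵ / (0.128)^3 = 9.49×10⁻³³
[Ce³⁺] = 9.74×10⁻¹⁷ mol/L

9.74×10⁻¹⁷ M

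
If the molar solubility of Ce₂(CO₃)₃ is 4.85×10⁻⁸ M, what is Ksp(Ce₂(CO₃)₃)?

Ce₂(CO₃)₃(s) ⇌ 2 Ce³⁺(aq) + 3 CO₃²⁻(aq)
For each mole of Ce₂(CO₃)₃ that dissolves per liter, [Ce³⁺] = 2s and [CO₃²⁻] = 3s; let s denote this solubility.
Ksp = [Ce³⁺]^2[CO₃²⁻]^3 = (2s)^2 · (3s)^3 = 108s^5
Ksp = 108 × (4.85×10⁻⁸)^5 = 2.90×10⁻³⁵

Ksp = 2.90×10⁻³⁵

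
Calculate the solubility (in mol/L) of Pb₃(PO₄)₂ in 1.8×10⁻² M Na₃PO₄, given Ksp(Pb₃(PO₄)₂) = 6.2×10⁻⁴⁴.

Pb₃(PO₄)₂(s) ⇌ 3 Pb²⁺(aq) + 2 PO₄³⁻(aq)
With PO₄³⁻ already at 1.8×10⁻² M and s small, take [PO₄³⁻] ≈ 1.8×10⁻² M and [Pb²⁺] = 3s.
Ksp = [Pb²⁺]^3[PO₄³⁻]^2 = (3s)^3(1.8×10⁻²)^2
(3s)^3 = 6.2×10⁻⁴⁴ / (1.8×10⁻²)^2 = 1.9×10⁻⁴⁰
s = 1.9×10⁻¹⁴ M

1.9×10⁻¹⁴ M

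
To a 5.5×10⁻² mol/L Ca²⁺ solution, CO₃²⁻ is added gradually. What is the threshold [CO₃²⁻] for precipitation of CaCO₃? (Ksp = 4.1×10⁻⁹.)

7.5×10⁻⁸ M

Precipitation of each salt begins when its ion product equals Ksp.
CaCO₃(s) ⇌ Ca²⁺(aq) + CO₃²⁻(aq)
Ksp = [Ca²⁺][CO₃²⁻] = [CO₃²⁻](5.5×10⁻²)
[CO₃²⁻] = 4.1×10⁻⁹ / (5.5×10⁻²) = 7.5×10⁻⁸
[CO₃²⁻] = 7.5×10⁻⁸ mol/L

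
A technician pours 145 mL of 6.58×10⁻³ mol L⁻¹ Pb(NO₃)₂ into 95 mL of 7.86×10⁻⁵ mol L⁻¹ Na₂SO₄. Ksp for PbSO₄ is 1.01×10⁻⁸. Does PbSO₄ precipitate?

After mixing, V = 145 mL + 95 mL = 240 mL.
[Pb²⁺] = (6.58×10⁻³)(145)/240 = 3.98×10⁻³ mol L⁻¹
[SO₄²⁻] = (7.86×10⁻⁵)(95)/240 = 3.11×10⁻⁵ mol L⁻¹
Q = [Pb²⁺][SO₄²⁻] = 1.24×10⁻⁷
Q = 1.24×10⁻⁷ > Ksp = 1.01×10⁻⁸, so the solution is supersaturated and PbSO₄ precipitates.

Yes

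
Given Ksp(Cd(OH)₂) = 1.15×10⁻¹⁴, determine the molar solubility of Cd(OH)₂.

1.42×10⁻⁵ M

Cd(OH)₂(s) ⇌ Cd²⁺(aq) + 2 OH⁻(aq)
Call the molar solubility s, so that [Cd²⁺] = s and [OH⁻] = 2s.
Ksp = [Cd²⁺][OH⁻]^2 = s · (2s)^2 = 4s^3
4s^3 = 1.15×10⁻¹⁴  ⇒  s^3 = 2.88×10⁻¹⁵
s = 1.42×10⁻⁵ M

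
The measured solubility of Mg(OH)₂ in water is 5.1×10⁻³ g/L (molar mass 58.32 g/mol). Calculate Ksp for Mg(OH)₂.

Ksp = 2.7×10⁻¹²

Convert to molarity: s = 5.1×10⁻³ / 58.32 = 8.745×10⁻⁵ mol/L
Mg(OH)₂(s) ⇌ Mg²⁺(aq) + 2 OH⁻(aq)
For each mole of Mg(OH)₂ that dissolves per liter, [Mg²⁺] = s and [OH⁻] = 2s; let s denote this solubility.
Ksp = [Mg²⁺][OH⁻]^2 = s · (2s)^2 = 4s^3
Ksp = 4 × (8.745×10⁻⁵)^3 = 2.7×10⁻¹²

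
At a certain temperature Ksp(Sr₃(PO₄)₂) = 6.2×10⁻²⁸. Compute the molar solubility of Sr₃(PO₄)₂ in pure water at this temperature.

Sr₃(PO₄)₂(s) ⇌ 3 Sr²⁺(aq) + 2 PO₄³⁻(aq)
Call the molar solubility s, so that [Sr²⁺] = 3s and [PO₄³⁻] = 2s.
Ksp = [Sr²⁺]^3[PO₄³⁻]^2 = (3s)^3 · (2s)^2 = 108s^5
108s^5 = 6.2×10⁻²⁸  ⇒  s^5 = 5.7×10⁻³⁰
s = 1.4×10⁻⁶ M

1.4×10⁻⁶ M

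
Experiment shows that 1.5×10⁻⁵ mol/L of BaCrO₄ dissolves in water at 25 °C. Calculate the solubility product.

Ksp = 2.3×10⁻¹⁰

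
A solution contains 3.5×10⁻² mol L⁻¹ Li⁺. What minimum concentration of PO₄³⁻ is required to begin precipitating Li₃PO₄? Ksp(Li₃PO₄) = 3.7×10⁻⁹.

Precipitation begins when Q = Ksp.
Li₃PO₄(s) ⇌ 3 Li⁺(aq) + PO₄³⁻(aq)
Ksp = [Li⁺]^3[PO₄³⁻] = [PO₄³⁻](3.5×10⁻²)^3
[PO₄³⁻] = 3.7×10⁻⁹ / (3.5×10⁻²)^3 = 8.6×10⁻⁵
[PO₄³⁻] = 8.6×10⁻⁵ mol L⁻¹

8.6×10⁻⁵ M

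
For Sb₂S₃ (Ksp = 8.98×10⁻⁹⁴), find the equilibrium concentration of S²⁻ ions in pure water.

2.89×10⁻¹⁹ M

Sb₂S₃(s) ⇌ 2 Sb³⁺(aq) + 3 S²⁻(aq)
Let s be the molar solubility. Then [Sb³⁺] = 2s and [S²⁻] = 3s.
Ksp = [Sb³⁺]^2[S²⁻]^3 = (2s)^2 · (3s)^3 = 108s^5 = 8.98×10⁻⁹⁴
s = 9.64×10⁻²⁰ mol/L
[S²⁻] = 3s = 2.89×10⁻¹⁹ mol/L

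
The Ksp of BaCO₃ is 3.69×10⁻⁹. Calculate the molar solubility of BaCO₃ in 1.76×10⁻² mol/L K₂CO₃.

2.10×10⁻⁷ M

BaCO₃(s) ⇌ Ba²⁺(aq) + CO₃²⁻(aq)
With CO₃²⁻ already at 1.76×10⁻² mol/L and s small, take [CO₃²⁻] ≈ 1.76×10⁻² mol/L and [Ba²⁺] = s.
Ksp = [Ba²⁺][CO₃²⁻] = s(1.76×10⁻²)
s = 3.69×10⁻⁹ / (1.76×10⁻²) = 2.10×10⁻⁷
s = 2.10×10⁻⁷ mol/L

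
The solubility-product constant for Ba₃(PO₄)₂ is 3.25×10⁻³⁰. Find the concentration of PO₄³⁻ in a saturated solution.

9.92×10⁻⁷ M

Ba₃(PO₄)₂(s) ⇌ 3 Ba²⁺(aq) + 2 PO₄³⁻(aq)
Call the molar solubility s, so that [Ba²⁺] = 3s and [PO₄³⁻] = 2s.
Ksp = [Ba²⁺]^3[PO₄³⁻]^2 = (3s)^3 · (2s)^2 = 108s^5 = 3.25×10⁻³⁰
s = 4.96×10⁻⁷ mol L⁻¹
[PO₄³⁻] = 2s = 9.92×10⁻⁷ mol L⁻¹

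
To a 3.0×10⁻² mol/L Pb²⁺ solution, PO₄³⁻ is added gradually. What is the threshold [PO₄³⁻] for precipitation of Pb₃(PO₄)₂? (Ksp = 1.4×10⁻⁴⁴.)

2.3×10⁻²⁰ M

A salt starts to precipitate once the ion product Q reaches its Ksp.
Pb₃(PO₄)₂(s) ⇌ 3 Pb²⁺(aq) + 2 PO₄³⁻(aq)
Ksp = [Pb²⁺]^3[PO₄³⁻]^2 = [PO₄³⁻]^2(3.0×10⁻²)^3
[PO₄³⁻]^2 = 1.4×10⁻⁴⁴ / (3.0×10⁻²)^3 = 5.2×10⁻⁴⁰
[PO₄³⁻] = 2.3×10⁻²⁰ mol/L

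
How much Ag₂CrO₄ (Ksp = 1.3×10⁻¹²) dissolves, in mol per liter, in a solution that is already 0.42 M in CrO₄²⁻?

Ag₂CrO₄(s) ⇌ 2 Ag⁺(aq) + CrO₄²⁻(aq)
With CrO₄²⁻ already at 0.42 M and s small, take [CrO₄²⁻] ≈ 0.42 M and [Ag⁺] = 2s.
Ksp = [Ag⁺]^2[CrO₄²⁻] = (2s)^2(0.42)
(2s)^2 = 1.3×10⁻¹² / (0.42) = 3.1×10⁻¹²
s = 8.8×10⁻⁷ M

8.8×10⁻⁷ M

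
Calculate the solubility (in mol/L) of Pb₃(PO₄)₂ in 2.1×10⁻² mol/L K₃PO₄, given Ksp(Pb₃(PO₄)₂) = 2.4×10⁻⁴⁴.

1.3×10⁻¹⁴ M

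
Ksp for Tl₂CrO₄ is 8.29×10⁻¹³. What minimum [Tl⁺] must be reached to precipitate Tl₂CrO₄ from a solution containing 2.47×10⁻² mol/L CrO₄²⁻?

A salt starts to precipitate once the ion product Q reaches its Ksp.
Tl₂CrO₄(s) ⇌ 2 Tl⁺(aq) + CrO₄²⁻(aq)
Ksp = [Tl⁺]^2[CrO₄²⁻] = [Tl⁺]^2(2.47×10⁻²)
[Tl⁺]^2 = 8.29×10⁻¹³ / (2.47×10⁻²) = 3.36×10⁻¹¹
[Tl⁺] = 5.79×10⁻⁶ mol/L

5.79×10⁻⁶ M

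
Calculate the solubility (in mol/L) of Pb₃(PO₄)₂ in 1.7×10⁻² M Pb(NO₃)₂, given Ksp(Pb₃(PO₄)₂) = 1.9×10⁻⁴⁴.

Pb₃(PO₄)₂(s) ⇌ 3 Pb²⁺(aq) + 2 PO₄³⁻(aq)
Pb²⁺ is already present at 1.7×10⁻² M. If s mol/L of Pb₃(PO₄)₂ dissolves, [PO₄³⁻] = 2s while [Pb²⁺] ≈ 1.7×10⁻² M.
Ksp = [Pb²⁺]^3[PO₄³⁻]^2 = (1.7×10⁻²)^3(2s)^2
(2s)^2 = 1.9×10⁻⁴⁴ / (1.7×10⁻²)^3 = 3.9×10⁻³⁹
s = 3.1×10⁻²⁰ M

3.1×10⁻²⁰ M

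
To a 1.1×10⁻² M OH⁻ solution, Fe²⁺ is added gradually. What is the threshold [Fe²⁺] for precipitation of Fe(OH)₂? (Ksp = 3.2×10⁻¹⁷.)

Each salt precipitates once Q = Ksp for that salt.
Fe(OH)₂(s) ⇌ Fe²⁺(aq) + 2 OH⁻(aq)
Ksp = [Fe²⁺][OH⁻]^2 = [Fe²⁺](1.1×10⁻²)^2
[Fe²⁺] = 3.2×10⁻¹⁷ / (1.1×10⁻²)^2 = 2.6×10⁻¹³
[Fe²⁺] = 2.6×10⁻¹³ M

2.6×10⁻¹³ M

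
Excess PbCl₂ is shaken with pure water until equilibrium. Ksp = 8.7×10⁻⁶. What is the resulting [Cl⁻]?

2.6×10⁻² M

PbCl₂(s) ⇌ Pb²⁺(aq) + 2 Cl⁻(aq)
If s mol/L of PbCl₂ dissolves, [Pb²⁺] = s and [Cl⁻] = 2s.
Ksp = [Pb²⁺][Cl⁻]^2 = s · (2s)^2 = 4s^3 = 8.7×10⁻⁶
s = 1.3×10⁻² mol/L
[Cl⁻] = 2s = 2.6×10⁻² mol/L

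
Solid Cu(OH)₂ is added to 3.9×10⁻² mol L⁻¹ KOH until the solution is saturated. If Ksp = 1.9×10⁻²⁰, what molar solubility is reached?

Cu(OH)₂(s) ⇌ Cu²⁺(aq) + 2 OH⁻(aq)
The solution already contains OH⁻ at 3.9×10⁻² mol L⁻¹. Let s be the molar solubility of Cu(OH)₂.
[OH⁻] ≈ 3.9×10⁻² mol L⁻¹ (common ion dominates); [Cu²⁺] = s.
Ksp = [Cu²⁺][OH⁻]^2 = s(3.9×10⁻²)^2
s = 1.9×10⁻²⁰ / (3.9×10⁻²)^2 = 1.2×10⁻¹⁷
s = 1.2×10⁻¹⁷ mol L⁻¹

1.2×10⁻¹⁷ M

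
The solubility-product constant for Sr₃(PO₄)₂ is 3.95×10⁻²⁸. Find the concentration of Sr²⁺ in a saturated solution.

3.89×10⁻⁶ M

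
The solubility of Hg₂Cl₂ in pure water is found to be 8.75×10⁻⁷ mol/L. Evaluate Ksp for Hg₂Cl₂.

Ksp = 2.68×10⁻¹⁸

Hg₂Cl₂(s) ⇌ Hg₂²⁺(aq) + 2 Cl⁻(aq)
If s mol/L of Hg₂Cl₂ dissolves, [Hg₂²⁺] = s and [Cl⁻] = 2s.
Ksp = [Hg₂²⁺][Cl⁻]^2 = s · (2s)^2 = 4s^3
Ksp = 4 × (8.75×10⁻⁷)^3 = 2.68×10⁻¹⁸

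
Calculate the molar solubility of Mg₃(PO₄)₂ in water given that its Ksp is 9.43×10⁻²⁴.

Mg₃(PO₄)₂(s) ⇌ 3 Mg²⁺(aq) + 2 PO₄³⁻(aq)
If s mol/L of Mg₃(PO₄)₂ dissolves, [Mg²⁺] = 3s and [PO₄³⁻] = 2s.
Ksp = [Mg²⁺]^3[PO₄³⁻]^2 = (3s)^3 · (2s)^2 = 108s^5
108s^5 = 9.43×10⁻²⁴  ⇒  s^5 = 8.73×10⁻²⁶
s = 9.73×10⁻⁶ M

9.73×10⁻⁶ M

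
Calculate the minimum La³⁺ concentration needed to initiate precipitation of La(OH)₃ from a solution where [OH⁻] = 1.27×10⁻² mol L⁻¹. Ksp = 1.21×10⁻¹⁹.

Precipitation begins when Q = Ksp.
La(OH)₃(s) ⇌ La³⁺(aq) + 3 OH⁻(aq)
Ksp = [La³⁺][OH⁻]^3 = [La³⁺](1.27×10⁻²)^3
[La³⁺] = 1.21×10⁻¹⁹ / (1.27×10⁻²)^3 = 5.91×10⁻¹⁴
[La³⁺] = 5.91×10⁻¹⁴ mol L⁻¹

5.91×10⁻¹⁴ M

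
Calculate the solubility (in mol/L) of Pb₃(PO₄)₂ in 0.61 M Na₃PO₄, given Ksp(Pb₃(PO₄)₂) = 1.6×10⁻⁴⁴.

1.2×10⁻¹⁵ M

Pb₃(PO₄)₂(s) ⇌ 3 Pb²⁺(aq) + 2 PO₄³⁻(aq)
PO₄³⁻ is already present at 0.61 M. If s mol/L of Pb₃(PO₄)₂ dissolves, [Pb²⁺] = 3s while [PO₄³⁻] ≈ 0.61 M.
Ksp = [Pb²⁺]^3[PO₄³⁻]^2 = (3s)^3(0.61)^2
(3s)^3 = 1.6×10⁻⁴⁴ / (0.61)^2 = 4.3×10⁻⁴⁴
s = 1.2×10⁻¹⁵ M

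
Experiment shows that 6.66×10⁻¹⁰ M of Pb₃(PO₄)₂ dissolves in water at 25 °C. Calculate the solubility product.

Ksp = 1.42×10⁻⁴⁴

Pb₃(PO₄)₂(s) ⇌ 3 Pb²⁺(aq) + 2 PO₄³⁻(aq)
If s mol/L of Pb₃(PO₄)₂ dissolves, [Pb²⁺] = 3s and [PO₄³⁻] = 2s.
Ksp = [Pb²⁺]^3[PO₄³⁻]^2 = (3s)^3 · (2s)^2 = 108s^5
Ksp = 108 × (6.66×10⁻¹⁰)^5 = 1.42×10⁻⁴⁴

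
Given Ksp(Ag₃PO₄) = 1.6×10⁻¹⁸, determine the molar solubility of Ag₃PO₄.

1.6×10⁻⁵ M

Ag₃PO₄(s) ⇌ 3 Ag⁺(aq) + PO₄³⁻(aq)
Let s be the molar solubility. Then [Ag⁺] = 3s and [PO₄³⁻] = s.
Ksp = [Ag⁺]^3[PO₄³⁻] = (3s)^3 · s = 27s^4
27s^4 = 1.6×10⁻¹⁸  ⇒  s^4 = 5.9×10⁻²⁰
s = 1.6×10⁻⁵ mol/L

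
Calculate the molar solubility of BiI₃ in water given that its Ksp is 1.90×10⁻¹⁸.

BiI₃(s) ⇌ Bi³⁺(aq) + 3 I⁻(aq)
With molar solubility s: [Bi³⁺] = s, [I⁻] = 3s.
Ksp = [Bi³⁺][I⁻]^3 = s · (3s)^3 = 27s^4
27s^4 = 1.90×10⁻¹⁸  ⇒  s^4 = 7.04×10⁻²⁰
Taking the 4th root, s = 1.63×10⁻⁵ M.

1.63×10⁻⁵ M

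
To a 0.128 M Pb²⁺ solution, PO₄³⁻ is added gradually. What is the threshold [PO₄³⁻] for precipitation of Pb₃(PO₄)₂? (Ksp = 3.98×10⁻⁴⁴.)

Each salt precipitates once Q = Ksp for that salt.
Pb₃(PO₄)₂(s) ⇌ 3 Pb²⁺(aq) + 2 PO₄³⁻(aq)
Ksp = [Pb²⁺]^3[PO₄³⁻]^2 = [PO₄³⁻]^2(0.128)^3
[PO₄³⁻]^2 = 3.98×10⁻⁴⁴ / (0.128)^3 = 1.90×10⁻⁴¹
[PO₄³⁻] = 4.36×10⁻²¹ M

4.36×10⁻²¹ M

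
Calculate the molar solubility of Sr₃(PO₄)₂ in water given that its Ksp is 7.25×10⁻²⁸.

Sr₃(PO₄)₂(s) ⇌ 3 Sr²⁺(aq) + 2 PO₄³⁻(aq)
Let s be the molar solubility. Then [Sr²⁺] = 3s and [PO₄³⁻] = 2s.
Ksp = [Sr²⁺]^3[PO₄³⁻]^2 = (3s)^3 · (2s)^2 = 108s^5
108s^5 = 7.25×10⁻²⁸  ⇒  s^5 = 6.71×10⁻³⁰
Taking the 5th root, s = 1.46×10⁻⁶ mol L⁻¹.

1.46×10⁻⁶ M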